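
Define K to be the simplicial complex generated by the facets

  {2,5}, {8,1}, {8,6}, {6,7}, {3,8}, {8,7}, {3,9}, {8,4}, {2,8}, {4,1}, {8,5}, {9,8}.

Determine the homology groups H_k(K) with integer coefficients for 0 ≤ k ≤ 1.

H_0 ≅ Z,  H_1 ≅ Z^4.

Fix the vertex order 1 < 2 < 3 < 4 < 5 < 6 < 7 < 8 < 9 and write every simplex with vertices in increasing order. Then dim K = 1 and the simplices of K are:

  0-simplices (9): [1], [2], [3], [4], [5], [6], [7], [8], [9]
  1-simplices (12): [1,4], [1,8], [2,5], [2,8], [3,8], [3,9], [4,8], [5,8], [6,7], [6,8], [7,8], [8,9]

so the chain groups are C_0 ≅ Z^9, C_1 ≅ Z^12.

The boundary map ∂_1: C_1 → C_0 is given by ∂[p,q] = [q] − [p]. For instance
  ∂[4,8] = [8] − [4].
The resulting 9×12 matrix has rank 8, and its Smith normal form has invariant factors (1,1,1,1,1,1,1,1).

Reading off H_k = ker ∂_k / im ∂_{k+1}:

  H_0: rank C_0 − rank ∂_1 = 9 − 8 = 1, and the invariant factors of ∂_1 are all 1, so H_0 ≅ Z.
  H_1: rank ker ∂_1 − rank ∂_2 = (12 − 8) − 0 = 4, and there is no ∂_2, so H_1 ≅ Z^4.

(K is a triangulation of a wedge of 4 circles.)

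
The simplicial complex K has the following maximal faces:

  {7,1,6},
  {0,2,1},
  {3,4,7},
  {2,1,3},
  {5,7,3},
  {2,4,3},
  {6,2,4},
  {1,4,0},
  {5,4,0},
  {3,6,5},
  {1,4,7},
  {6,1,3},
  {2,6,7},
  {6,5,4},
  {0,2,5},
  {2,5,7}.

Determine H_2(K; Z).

K has 8 vertices, 24 edges, 16 triangles.
rank ∂_2 = 15, rank ∂_3 = 0 ⇒ b_2 = 16 − 15 − 0 = 1. So H_2 ≅ Z.

H_2 = Z.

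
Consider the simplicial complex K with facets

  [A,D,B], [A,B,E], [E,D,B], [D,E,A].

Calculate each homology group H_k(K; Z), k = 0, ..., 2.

Fix the vertex order A < B < D < E and write every simplex with vertices in increasing order. Then dim K = 2 and the simplices of K are:

  0-simplices (4): A, B, D, E
  1-simplices (6): AB, AD, AE, BD, BE, DE
  2-simplices (4): ABD, ABE, ADE, BDE

giving chain groups C_0 ≅ Z^4, C_1 ≅ Z^6, C_2 ≅ Z^4.

The boundary map ∂_1: C_1 → C_0 is given by ∂[p,q] = [q] − [p].
The 4×6 boundary matrix has rank 3 and Smith normal form diag(1,1,1).

∂_2: C_2 → C_1 acts by ∂[p,q,r] = [q,r] − [p,r] + [p,q]. For instance
  ∂ABD = BD − AD + AB,
  ∂BDE = DE − BE + BD.
This gives a 6×4 integer matrix of rank 3; reducing to Smith normal form yields diagonal entries (1,1,1).

Computing H_k = (kernel of ∂_k) / (image of ∂_{k+1}):

  H_0: rank C_0 − rank ∂_1 = 4 − 3 = 1, and the invariant factors of ∂_1 are all 1, so H_0 ≅ Z.
  H_1: rank ker ∂_1 − rank ∂_2 = (6 − 3) − 3 = 0, and the invariant factors of ∂_2 are all 1, so H_1 ≅ 0.
  H_2: rank ker ∂_2 − rank ∂_3 = (4 − 3) − 0 = 1, and there is no ∂_3, so H_2 ≅ Z.

H_0 ≅ Z,  H_1 = 0,  H_2 ≅ Z.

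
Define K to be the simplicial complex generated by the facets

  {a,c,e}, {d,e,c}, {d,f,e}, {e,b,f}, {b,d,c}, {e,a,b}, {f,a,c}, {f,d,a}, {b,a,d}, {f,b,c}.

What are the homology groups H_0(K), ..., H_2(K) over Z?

H_0 = Z,  H_1 = Z/2,  H_2 = 0.

Fix the vertex order a < b < c < d < e < f and write every simplex with vertices in increasing order. Then dim K = 2 and the simplices of K are:

  0-simplices (6): a, b, c, d, e, f
  1-simplices (15): ab, ac, ad, ae, af, bc, bd, be, bf, cd, ce, cf, de, df, ef
  2-simplices (10): abd, abe, ace, acf, adf, bcd, bcf, bef, cde, def

Hence C_0 ≅ Z^6, C_1 ≅ Z^15, C_2 ≅ Z^10.

Boundary ∂_1: C_1 → C_0 maps an edge to its endpoints' difference, ∂[p,q] = q − p. For instance
  ∂ef = f − e.
As a 6×15 matrix over Z this has rank 5, with invariant factors (1,1,1,1,1).

The boundary map ∂_2: C_2 → C_1 maps a triangle to the signed sum of its edges. For instance
  ∂acf = cf − af + ac,
  ∂ace = ce − ae + ac.
As a 15×10 matrix over Z this has rank 10, with invariant factors (1,1,1,1,1,1,1,1,1,2).

Reading off H_k = ker ∂_k / im ∂_{k+1}:

  H_0: rank C_0 − rank ∂_1 = 6 − 5 = 1, and the invariant factors of ∂_1 are all 1, so H_0 = Z.
  H_1: rank ker ∂_1 − rank ∂_2 = (15 − 5) − 10 = 0, and ∂_2 has invariant factor 2 > 1, so H_1 = Z/2.
  H_2: rank ker ∂_2 − rank ∂_3 = (10 − 10) − 0 = 0, and there is no ∂_3, so H_2 = 0.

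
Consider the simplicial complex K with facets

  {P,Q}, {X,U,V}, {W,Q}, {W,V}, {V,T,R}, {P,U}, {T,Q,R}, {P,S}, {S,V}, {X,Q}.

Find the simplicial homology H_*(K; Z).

H_0 ≅ Z,  H_1 ≅ Z^4,  H_2 = 0.

K has 9 vertices, 15 edges, 3 triangles.
rank ∂_0 = 0, rank ∂_1 = 8 ⇒ b_0 = 9 − 0 − 8 = 1; all invariant factors of ∂_1 are 1 so no torsion. So H_0 = Z.
rank ∂_1 = 8, rank ∂_2 = 3 ⇒ b_1 = 15 − 8 − 3 = 4; all invariant factors of ∂_2 are 1 so no torsion. So H_1 = Z^4.
rank ∂_2 = 3, rank ∂_3 = 0 ⇒ b_2 = 3 − 3 − 0 = 0. So H_2 = 0.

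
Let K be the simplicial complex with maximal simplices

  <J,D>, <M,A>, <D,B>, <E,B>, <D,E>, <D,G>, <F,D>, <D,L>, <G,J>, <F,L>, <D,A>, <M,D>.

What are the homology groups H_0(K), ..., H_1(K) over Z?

H_0 ≅ Z,  H_1 ≅ Z^4.

Fix the vertex order A < B < D < E < F < G < J < L < M and write every simplex with vertices in increasing order. Then dim K = 1 and the simplices of K are:

  0-simplices (9): A, B, D, E, F, G, J, L, M
  1-simplices (12): AD, AM, BD, BE, DE, DF, DG, DJ, DL, DM, FL, GJ

Hence C_0 ≅ Z^9, C_1 ≅ Z^12.

The boundary map ∂_1: C_1 → C_0 sends each edge [p,q] (with p < q) to q − p. For instance
  ∂DG = G − D.
This gives a 9×12 integer matrix of rank 8; reducing to Smith normal form yields diagonal entries (1,1,1,1,1,1,1,1).

Now H_k = ker ∂_k / im ∂_{k+1}, so:

  H_0: rank C_0 − rank ∂_1 = 9 − 8 = 1, and the invariant factors of ∂_1 are all 1, so H_0 = Z.
  H_1: rank ker ∂_1 − rank ∂_2 = (12 − 8) − 0 = 4, and there is no ∂_2, so H_1 = Z^4.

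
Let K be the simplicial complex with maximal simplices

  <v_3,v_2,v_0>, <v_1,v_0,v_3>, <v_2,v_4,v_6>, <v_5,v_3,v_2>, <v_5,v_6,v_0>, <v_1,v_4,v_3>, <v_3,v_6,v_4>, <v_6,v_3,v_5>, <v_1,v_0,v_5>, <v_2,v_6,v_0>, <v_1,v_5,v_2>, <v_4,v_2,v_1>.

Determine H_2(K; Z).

K has 7 vertices, 18 edges, 12 triangles.
rank ∂_2 = 12, rank ∂_3 = 0 ⇒ b_2 = 12 − 12 − 0 = 0. So H_2 ≅ 0.

H_2 ≅ 0.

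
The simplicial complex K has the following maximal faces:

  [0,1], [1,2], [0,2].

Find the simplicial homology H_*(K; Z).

Order the vertices as 0 < 1 < 2. Listing each simplex with vertices in this order, K has dimension 1 with simplices:

  0-simplices (3): [0], [1], [2]
  1-simplices (3): [0,1], [0,2], [1,2]

giving chain groups C_0 ≅ Z^3, C_1 ≅ Z^3.

∂_1: C_1 → C_0 sends each edge [p,q] (with p < q) to q − p.
As a 3×3 matrix over Z this has rank 2, with invariant factors (1,1).

From H_k ≅ ker(∂_k) / im(∂_{k+1}) we obtain:

  H_0: rank C_0 − rank ∂_1 = 3 − 2 = 1, and the invariant factors of ∂_1 are all 1, so H_0 = Z.
  H_1: rank ker ∂_1 − rank ∂_2 = (3 − 2) − 0 = 1, and there is no ∂_2, so H_1 = Z.

(K is a triangulation of the circle S^1.)

H_0 ≅ Z,  H_1 ≅ Z.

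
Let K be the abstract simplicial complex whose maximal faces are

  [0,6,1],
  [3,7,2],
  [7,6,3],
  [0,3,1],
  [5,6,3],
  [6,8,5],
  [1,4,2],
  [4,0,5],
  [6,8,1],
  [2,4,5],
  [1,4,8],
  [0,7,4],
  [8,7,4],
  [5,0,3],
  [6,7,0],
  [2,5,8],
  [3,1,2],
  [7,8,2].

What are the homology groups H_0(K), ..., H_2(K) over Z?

H_0 = Z,  H_1 = Z ⊕ Z/2,  H_2 = 0.

Take the total order 0 < 1 < 2 < 3 < 4 < 5 < 6 < 7 < 8 on the vertex set. Then K (dimension 2) consists of the simplices:

  0-simplices (9): [0], [1], [2], [3], [4], [5], [6], [7], [8]
  1-simplices (27): (27 of them)
  2-simplices (18): [0,1,3], [0,1,6], [0,3,5], [0,4,5], [0,4,7], [0,6,7], [1,2,3], [1,2,4], [1,4,8], [1,6,8], [2,3,7], [2,4,5], [2,5,8], [2,7,8], [3,5,6], [3,6,7], [4,7,8], [5,6,8]

so the chain groups are C_0 ≅ Z^9, C_1 ≅ Z^27, C_2 ≅ Z^18.

∂_1: C_1 → C_0 maps an edge to its endpoints' difference, ∂[p,q] = q − p. For instance
  ∂[1,3] = [3] − [1].
The 9×27 boundary matrix has rank 8 and Smith normal form diag(1,1,1,1,1,1,1,1).

The boundary map ∂_2: C_2 → C_1 maps a triangle to the signed sum of its edges. For instance
  ∂[3,6,7] = [6,7] − [3,7] + [3,6],
  ∂[2,5,8] = [5,8] − [2,8] + [2,5].
The 27×18 boundary matrix has rank 18 and Smith normal form diag(1,1,1,1,1,1,1,1,1,1,1,1,1,1,1,1,1,2).

From H_k ≅ ker(∂_k) / im(∂_{k+1}) we obtain:

  H_0: rank C_0 − rank ∂_1 = 9 − 8 = 1, and the invariant factors of ∂_1 are all 1, so H_0 ≅ Z.
  H_1: rank ker ∂_1 − rank ∂_2 = (27 − 8) − 18 = 1, and ∂_2 has invariant factor 2 > 1, so H_1 ≅ Z ⊕ Z/2.
  H_2: rank ker ∂_2 − rank ∂_3 = (18 − 18) − 0 = 0, and there is no ∂_3, so H_2 ≅ 0.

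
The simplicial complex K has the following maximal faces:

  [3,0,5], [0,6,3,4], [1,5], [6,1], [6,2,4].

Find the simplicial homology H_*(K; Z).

H_0 = Z,  H_1 = Z,  H_2 = 0,  H_3 = 0.

Fix the vertex order 0 < 1 < 2 < 3 < 4 < 5 < 6 and write every simplex with vertices in increasing order. Then dim K = 3 and the simplices of K are:

  0-simplices (7): [0], [1], [2], [3], [4], [5], [6]
  1-simplices (12): [0,3], [0,4], [0,5], [0,6], [1,5], [1,6], [2,4], [2,6], [3,4], [3,5], [3,6], [4,6]
  2-simplices (6): [0,3,4], [0,3,5], [0,3,6], [0,4,6], [2,4,6], [3,4,6]
  3-simplices (1): [0,3,4,6]

so the chain groups are C_0 ≅ Z^7, C_1 ≅ Z^12, C_2 ≅ Z^6, C_3 ≅ Z^1.

∂_1: C_1 → C_0 is given by ∂[p,q] = [q] − [p]. For instance
  ∂[0,6] = [6] − [0].
The resulting 7×12 matrix has rank 6, and its Smith normal form has invariant factors (1,1,1,1,1,1).

The boundary map ∂_2: C_2 → C_1 maps a triangle to the signed sum of its edges. For instance
  ∂[2,4,6] = [4,6] − [2,6] + [2,4],
  ∂[0,3,4] = [3,4] − [0,4] + [0,3].
This gives a 12×6 integer matrix of rank 5; reducing to Smith normal form yields diagonal entries (1,1,1,1,1).

The boundary map ∂_3: C_3 → C_2 sends each 3-simplex σ to the alternating sum Σ_i (−1)^i (σ with its i-th vertex removed). For instance
  ∂[0,3,4,6] = [3,4,6] − [0,4,6] + [0,3,6] − [0,3,4].
The resulting 6×1 matrix has rank 1, and its Smith normal form has invariant factors (1).

Computing H_k = (kernel of ∂_k) / (image of ∂_{k+1}):

  H_0: rank C_0 − rank ∂_1 = 7 − 6 = 1, and the invariant factors of ∂_1 are all 1, so H_0 ≅ Z.
  H_1: rank ker ∂_1 − rank ∂_2 = (12 − 6) − 5 = 1, and the invariant factors of ∂_2 are all 1, so H_1 ≅ Z.
  H_2: rank ker ∂_2 − rank ∂_3 = (6 − 5) − 1 = 0, and the invariant factors of ∂_3 are all 1, so H_2 ≅ 0.
  H_3: rank ker ∂_3 − rank ∂_4 = (1 − 1) − 0 = 0, and there is no ∂_4, so H_3 ≅ 0.

As a check, the Euler characteristic is 7 − 12 + 6 − 1 = 0, which agrees with 1 − 1 + 0 − 0 = 0.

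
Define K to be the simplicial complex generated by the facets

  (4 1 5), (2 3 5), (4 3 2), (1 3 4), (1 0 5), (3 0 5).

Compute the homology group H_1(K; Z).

H_1 ≅ Z.

Take the total order 0 < 1 < 2 < 3 < 4 < 5 on the vertex set. Then K (dimension 2) consists of the simplices:

  0-simplices (6): [0], [1], [2], [3], [4], [5]
  1-simplices (12): [0,1], [0,3], [0,5], [1,3], [1,4], [1,5], [2,3], [2,4], [2,5], [3,4], [3,5], [4,5]
  2-simplices (6): [0,1,5], [0,3,5], [1,3,4], [1,4,5], [2,3,4], [2,3,5]

so the chain groups are C_0 ≅ Z^6, C_1 ≅ Z^12, C_2 ≅ Z^6.

Boundary ∂_1: C_1 → C_0 maps an edge to its endpoints' difference, ∂[p,q] = q − p. For instance
  ∂[3,5] = [5] − [3].
This gives a 6×12 integer matrix of rank 5; reducing to Smith normal form yields diagonal entries (1,1,1,1,1).

∂_2: C_2 → C_1 acts by ∂[p,q,r] = [q,r] − [p,r] + [p,q]. For instance
  ∂[2,3,5] = [3,5] − [2,5] + [2,3],
  ∂[1,4,5] = [4,5] − [1,5] + [1,4].
The 12×6 boundary matrix has rank 6 and Smith normal form diag(1,1,1,1,1,1).

From H_k ≅ ker(∂_k) / im(∂_{k+1}) we obtain:

  H_1: rank ker ∂_1 − rank ∂_2 = (12 − 5) − 6 = 1, and the invariant factors of ∂_2 are all 1, so H_1 = Z.

(K is a triangulation of the cylinder S^1 x I.)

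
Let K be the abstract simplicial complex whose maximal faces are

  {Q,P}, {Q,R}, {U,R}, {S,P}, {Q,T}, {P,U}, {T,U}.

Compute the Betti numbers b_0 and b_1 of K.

b_0 = 1, b_1 = 2.

Order the vertices as P < Q < R < S < T < U. Listing each simplex with vertices in this order, K has dimension 1 with simplices:

  0-simplices (6): P, Q, R, S, T, U
  1-simplices (7): PQ, PS, PU, QR, QT, RU, TU

Hence C_0 ≅ Z^6, C_1 ≅ Z^7.

The boundary map ∂_1: C_1 → C_0 sends each edge [p,q] (with p < q) to q − p. For instance
  ∂PU = U − P.
The resulting 6×7 matrix has rank 5, and its Smith normal form has invariant factors (1,1,1,1,1).

Reading off H_k = ker ∂_k / im ∂_{k+1}:

  H_0: rank C_0 − rank ∂_1 = 6 − 5 = 1, and the invariant factors of ∂_1 are all 1, so H_0 ≅ Z.
  H_1: rank ker ∂_1 − rank ∂_2 = (7 − 5) − 0 = 2, and there is no ∂_2, so H_1 ≅ Z^2.

Hence the Betti numbers are b_0 = 1, b_1 = 2.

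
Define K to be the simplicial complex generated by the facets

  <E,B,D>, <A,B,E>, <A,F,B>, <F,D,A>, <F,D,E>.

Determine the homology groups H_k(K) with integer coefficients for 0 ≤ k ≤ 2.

H_0 = Z,  H_1 = Z,  H_2 = 0.

Take the total order A < B < D < E < F on the vertex set. Then K (dimension 2) consists of the simplices:

  0-simplices (5): A, B, D, E, F
  1-simplices (10): AB, AD, AE, AF, BD, BE, BF, DE, DF, EF
  2-simplices (5): ABE, ABF, ADF, BDE, DEF

so the chain groups are C_0 ≅ Z^5, C_1 ≅ Z^10, C_2 ≅ Z^5.

The boundary map ∂_1: C_1 → C_0 is given by ∂[p,q] = [q] − [p].
This gives a 5×10 integer matrix of rank 4; reducing to Smith normal form yields diagonal entries (1,1,1,1).

Boundary ∂_2: C_2 → C_1 maps a triangle to the signed sum of its edges. For instance
  ∂BDE = DE − BE + BD,
  ∂ABF = BF − AF + AB.
As a 10×5 matrix over Z this has rank 5, with invariant factors (1,1,1,1,1).

Reading off H_k = ker ∂_k / im ∂_{k+1}:

  H_0: rank C_0 − rank ∂_1 = 5 − 4 = 1, and the invariant factors of ∂_1 are all 1, so H_0 = Z.
  H_1: rank ker ∂_1 − rank ∂_2 = (10 − 4) − 5 = 1, and the invariant factors of ∂_2 are all 1, so H_1 = Z.
  H_2: rank ker ∂_2 − rank ∂_3 = (5 − 5) − 0 = 0, and there is no ∂_3, so H_2 = 0.

As a check, the Euler characteristic is 5 − 10 + 5 = 0, which agrees with 1 − 1 + 0 = 0.
(K is a triangulation of the Möbius band.)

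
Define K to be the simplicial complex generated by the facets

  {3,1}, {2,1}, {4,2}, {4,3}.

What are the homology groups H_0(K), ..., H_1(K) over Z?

H_0 ≅ Z,  H_1 ≅ Z.

We work with the vertex ordering 1 < 2 < 3 < 4. The simplices of K, each written with vertices in increasing order, are:

  0-simplices (4): [1], [2], [3], [4]
  1-simplices (4): [1,2], [1,3], [2,4], [3,4]

so the chain groups are C_0 ≅ Z^4, C_1 ≅ Z^4.

∂_1: C_1 → C_0 is given by ∂[p,q] = [q] − [p]. For instance
  ∂[3,4] = [4] − [3].
The 4×4 boundary matrix has rank 3 and Smith normal form diag(1,1,1).

Computing H_k = (kernel of ∂_k) / (image of ∂_{k+1}):

  H_0: rank C_0 − rank ∂_1 = 4 − 3 = 1, and the invariant factors of ∂_1 are all 1, so H_0 = Z.
  H_1: rank ker ∂_1 − rank ∂_2 = (4 − 3) − 0 = 1, and there is no ∂_2, so H_1 = Z.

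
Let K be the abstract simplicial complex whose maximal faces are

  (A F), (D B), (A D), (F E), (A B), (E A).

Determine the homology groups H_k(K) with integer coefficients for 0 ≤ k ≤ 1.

H_0 = Z,  H_1 = Z^2.

Order the vertices as A < B < D < E < F. Listing each simplex with vertices in this order, K has dimension 1 with simplices:

  0-simplices (5): A, B, D, E, F
  1-simplices (6): AB, AD, AE, AF, BD, EF

giving chain groups C_0 ≅ Z^5, C_1 ≅ Z^6.

The boundary map ∂_1: C_1 → C_0 maps an edge to its endpoints' difference, ∂[p,q] = q − p.
As a 5×6 matrix over Z this has rank 4, with invariant factors (1,1,1,1).

Now H_k = ker ∂_k / im ∂_{k+1}, so:

  H_0: rank C_0 − rank ∂_1 = 5 − 4 = 1, and the invariant factors of ∂_1 are all 1, so H_0 = Z.
  H_1: rank ker ∂_1 − rank ∂_2 = (6 − 4) − 0 = 2, and there is no ∂_2, so H_1 = Z^2.

(K is a triangulation of a wedge of 2 circles.)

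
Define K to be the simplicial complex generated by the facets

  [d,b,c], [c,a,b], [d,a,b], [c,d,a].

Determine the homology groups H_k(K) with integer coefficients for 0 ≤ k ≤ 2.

K has 4 vertices, 6 edges, 4 triangles.
rank ∂_0 = 0, rank ∂_1 = 3 ⇒ b_0 = 4 − 0 − 3 = 1; all invariant factors of ∂_1 are 1 so no torsion. So H_0 ≅ Z.
rank ∂_1 = 3, rank ∂_2 = 3 ⇒ b_1 = 6 − 3 − 3 = 0; all invariant factors of ∂_2 are 1 so no torsion. So H_1 ≅ 0.
rank ∂_2 = 3, rank ∂_3 = 0 ⇒ b_2 = 4 − 3 − 0 = 1. So H_2 ≅ Z.

H_0 = Z,  H_1 = 0,  H_2 = Z.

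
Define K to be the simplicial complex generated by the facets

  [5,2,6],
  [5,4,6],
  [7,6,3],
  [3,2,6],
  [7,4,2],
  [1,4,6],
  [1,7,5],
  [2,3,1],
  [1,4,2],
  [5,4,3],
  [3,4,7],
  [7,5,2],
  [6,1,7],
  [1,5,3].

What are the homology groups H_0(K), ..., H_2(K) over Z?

Fix the vertex order 1 < 2 < 3 < 4 < 5 < 6 < 7 and write every simplex with vertices in increasing order. Then dim K = 2 and the simplices of K are:

  0-simplices (7): [1], [2], [3], [4], [5], [6], [7]
  1-simplices (21): [1,2], [1,3], [1,4], [1,5], [1,6], [1,7], [2,3], [2,4], [2,5], [2,6], [2,7], [3,4], [3,5], [3,6], [3,7], [4,5], [4,6], [4,7], [5,6], [5,7], [6,7]
  2-simplices (14): [1,2,3], [1,2,4], [1,3,5], [1,4,6], [1,5,7], [1,6,7], [2,3,6], [2,4,7], [2,5,6], [2,5,7], [3,4,5], [3,4,7], [3,6,7], [4,5,6]

so the chain groups are C_0 ≅ Z^7, C_1 ≅ Z^21, C_2 ≅ Z^14.

∂_1: C_1 → C_0 is given by ∂[p,q] = [q] − [p]. For instance
  ∂[2,3] = [3] − [2].
The resulting 7×21 matrix has rank 6, and its Smith normal form has invariant factors (1,1,1,1,1,1).

Boundary ∂_2: C_2 → C_1 sends each 2-simplex [p,q,r] to [q,r] − [p,r] + [p,q]. For instance
  ∂[1,2,3] = [2,3] − [1,3] + [1,2],
  ∂[1,6,7] = [6,7] − [1,7] + [1,6].
This gives a 21×14 integer matrix of rank 13; reducing to Smith normal form yields diagonal entries (1,1,1,1,1,1,1,1,1,1,1,1,1).

From H_k ≅ ker(∂_k) / im(∂_{k+1}) we obtain:

  H_0: rank C_0 − rank ∂_1 = 7 − 6 = 1, and the invariant factors of ∂_1 are all 1, so H_0 = Z.
  H_1: rank ker ∂_1 − rank ∂_2 = (21 − 6) − 13 = 2, and the invariant factors of ∂_2 are all 1, so H_1 = Z^2.
  H_2: rank ker ∂_2 − rank ∂_3 = (14 − 13) − 0 = 1, and there is no ∂_3, so H_2 = Z.

H_0 = Z,  H_1 = Z^2,  H_2 = Z.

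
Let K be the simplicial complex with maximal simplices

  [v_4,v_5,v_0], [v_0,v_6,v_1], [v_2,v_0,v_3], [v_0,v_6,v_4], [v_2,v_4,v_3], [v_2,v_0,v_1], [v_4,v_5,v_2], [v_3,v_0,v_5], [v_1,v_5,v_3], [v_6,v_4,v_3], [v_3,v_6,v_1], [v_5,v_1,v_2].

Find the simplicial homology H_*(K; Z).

H_0 = Z,  H_1 = Z/2,  H_2 = 0.

Fix the vertex order v_0 < v_1 < v_2 < v_3 < v_4 < v_5 < v_6 and write every simplex with vertices in increasing order. Then dim K = 2 and the simplices of K are:

  0-simplices (7): [v_0], [v_1], [v_2], [v_3], [v_4], [v_5], [v_6]
  1-simplices (18): (18 of them)
  2-simplices (12): (12 of them)

so the chain groups are C_0 ≅ Z^7, C_1 ≅ Z^18, C_2 ≅ Z^12.

∂_1: C_1 → C_0 is given by ∂[p,q] = [q] − [p].
The 7×18 boundary matrix has rank 6 and Smith normal form diag(1,1,1,1,1,1).

The boundary map ∂_2: C_2 → C_1 acts by ∂[p,q,r] = [q,r] − [p,r] + [p,q]. For instance
  ∂[v_1,v_3,v_5] = [v_3,v_5] − [v_1,v_5] + [v_1,v_3],
  ∂[v_0,v_1,v_2] = [v_1,v_2] − [v_0,v_2] + [v_0,v_1].
The 18×12 boundary matrix has rank 12 and Smith normal form diag(1,1,1,1,1,1,1,1,1,1,1,2).

Now H_k = ker ∂_k / im ∂_{k+1}, so:

  H_0: rank C_0 − rank ∂_1 = 7 − 6 = 1, and the invariant factors of ∂_1 are all 1, so H_0 ≅ Z.
  H_1: rank ker ∂_1 − rank ∂_2 = (18 − 6) − 12 = 0, and ∂_2 has invariant factor 2 > 1, so H_1 ≅ Z/2.
  H_2: rank ker ∂_2 − rank ∂_3 = (12 − 12) − 0 = 0, and there is no ∂_3, so H_2 ≅ 0.

(K is a triangulation of the real projective plane RP^2.)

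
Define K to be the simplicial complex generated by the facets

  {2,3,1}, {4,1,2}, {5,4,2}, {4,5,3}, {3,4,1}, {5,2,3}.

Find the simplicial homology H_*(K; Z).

Fix the vertex order 1 < 2 < 3 < 4 < 5 and write every simplex with vertices in increasing order. Then dim K = 2 and the simplices of K are:

  0-simplices (5): [1], [2], [3], [4], [5]
  1-simplices (9): [1,2], [1,3], [1,4], [2,3], [2,4], [2,5], [3,4], [3,5], [4,5]
  2-simplices (6): [1,2,3], [1,2,4], [1,3,4], [2,3,5], [2,4,5], [3,4,5]

Hence C_0 ≅ Z^5, C_1 ≅ Z^9, C_2 ≅ Z^6.

The boundary map ∂_1: C_1 → C_0 sends each edge [p,q] (with p < q) to q − p.
As a 5×9 matrix over Z this has rank 4, with invariant factors (1,1,1,1).

Boundary ∂_2: C_2 → C_1 maps a triangle to the signed sum of its edges. For instance
  ∂[2,3,5] = [3,5] − [2,5] + [2,3],
  ∂[1,2,3] = [2,3] − [1,3] + [1,2].
The 9×6 boundary matrix has rank 5 and Smith normal form diag(1,1,1,1,1).

Reading off H_k = ker ∂_k / im ∂_{k+1}:

  H_0: rank C_0 − rank ∂_1 = 5 − 4 = 1, and the invariant factors of ∂_1 are all 1, so H_0 ≅ Z.
  H_1: rank ker ∂_1 − rank ∂_2 = (9 − 4) − 5 = 0, and the invariant factors of ∂_2 are all 1, so H_1 ≅ 0.
  H_2: rank ker ∂_2 − rank ∂_3 = (6 − 5) − 0 = 1, and there is no ∂_3, so H_2 ≅ Z.

As a check, the Euler characteristic is 5 − 9 + 6 = 2, which agrees with 1 − 0 + 1 = 2.
(K is a triangulation of the 2-sphere S^2.)

H_0 ≅ Z,  H_1 = 0,  H_2 ≅ Z.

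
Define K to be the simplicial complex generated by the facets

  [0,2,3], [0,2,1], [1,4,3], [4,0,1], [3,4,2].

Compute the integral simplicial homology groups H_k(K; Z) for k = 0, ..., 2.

H_0 = Z,  H_1 = Z,  H_2 = 0.

Order the vertices as 0 < 1 < 2 < 3 < 4. Listing each simplex with vertices in this order, K has dimension 2 with simplices:

  0-simplices (5): [0], [1], [2], [3], [4]
  1-simplices (10): [0,1], [0,2], [0,3], [0,4], [1,2], [1,3], [1,4], [2,3], [2,4], [3,4]
  2-simplices (5): [0,1,2], [0,1,4], [0,2,3], [1,3,4], [2,3,4]

Hence C_0 ≅ Z^5, C_1 ≅ Z^10, C_2 ≅ Z^5.

∂_1: C_1 → C_0 sends each edge [p,q] (with p < q) to q − p. For instance
  ∂[1,2] = [2] − [1].
This gives a 5×10 integer matrix of rank 4; reducing to Smith normal form yields diagonal entries (1,1,1,1).

∂_2: C_2 → C_1 maps a triangle to the signed sum of its edges. For instance
  ∂[1,3,4] = [3,4] − [1,4] + [1,3],
  ∂[0,2,3] = [2,3] − [0,3] + [0,2].
The resulting 10×5 matrix has rank 5, and its Smith normal form has invariant factors (1,1,1,1,1).

Computing H_k = (kernel of ∂_k) / (image of ∂_{k+1}):

  H_0: rank C_0 − rank ∂_1 = 5 − 4 = 1, and the invariant factors of ∂_1 are all 1, so H_0 ≅ Z.
  H_1: rank ker ∂_1 − rank ∂_2 = (10 − 4) − 5 = 1, and the invariant factors of ∂_2 are all 1, so H_1 ≅ Z.
  H_2: rank ker ∂_2 − rank ∂_3 = (5 − 5) − 0 = 0, and there is no ∂_3, so H_2 ≅ 0.

As a check, the Euler characteristic is 5 − 10 + 5 = 0, which agrees with 1 − 1 + 0 = 0.
(K is a triangulation of the Möbius band.)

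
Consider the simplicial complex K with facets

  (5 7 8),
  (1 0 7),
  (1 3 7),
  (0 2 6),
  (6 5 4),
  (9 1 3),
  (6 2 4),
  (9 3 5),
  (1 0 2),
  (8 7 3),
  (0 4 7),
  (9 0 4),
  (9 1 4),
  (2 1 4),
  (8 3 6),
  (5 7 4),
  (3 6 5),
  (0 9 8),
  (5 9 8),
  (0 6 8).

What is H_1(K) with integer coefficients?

H_1 = Z ⊕ Z/2Z.

Order the vertices as 0 < 1 < 2 < 3 < 4 < 5 < 6 < 7 < 8 < 9. Listing each simplex with vertices in this order, K has dimension 2 with simplices:

  0-simplices (10): [0], [1], [2], [3], [4], [5], [6], [7], [8], [9]
  1-simplices (30): (30 of them)
  2-simplices (20): (20 of them)

so the chain groups are C_0 ≅ Z^10, C_1 ≅ Z^30, C_2 ≅ Z^20.

The boundary map ∂_1: C_1 → C_0 is given by ∂[p,q] = [q] − [p]. For instance
  ∂[2,6] = [6] − [2].
The resulting 10×30 matrix has rank 9, and its Smith normal form has invariant factors (1,1,1,1,1,1,1,1,1).

Boundary ∂_2: C_2 → C_1 sends each 2-simplex [p,q,r] to [q,r] − [p,r] + [p,q]. For instance
  ∂[0,1,2] = [1,2] − [0,2] + [0,1],
  ∂[0,6,8] = [6,8] − [0,8] + [0,6].
This gives a 30×20 integer matrix of rank 20; reducing to Smith normal form yields diagonal entries (1,1,1,1,1,1,1,1,1,1,1,1,1,1,1,1,1,1,1,2).

Computing H_k = (kernel of ∂_k) / (image of ∂_{k+1}):

  H_1: rank ker ∂_1 − rank ∂_2 = (30 − 9) − 20 = 1, and ∂_2 has invariant factor 2 > 1, so H_1 ≅ Z ⊕ Z/2Z.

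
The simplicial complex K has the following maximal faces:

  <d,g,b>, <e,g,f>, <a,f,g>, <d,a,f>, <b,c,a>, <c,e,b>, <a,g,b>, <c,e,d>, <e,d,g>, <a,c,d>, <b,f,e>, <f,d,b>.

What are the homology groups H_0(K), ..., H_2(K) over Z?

H_0 = Z,  H_1 = Z/2,  H_2 = 0.

Take the total order a < b < c < d < e < f < g on the vertex set. Then K (dimension 2) consists of the simplices:

  0-simplices (7): a, b, c, d, e, f, g
  1-simplices (18): ab, ac, ad, af, ag, bc, bd, be, bf, bg, cd, ce, de, df, dg, ef, eg, fg
  2-simplices (12): abc, abg, acd, adf, afg, bce, bdf, bdg, bef, cde, deg, efg

Hence C_0 ≅ Z^7, C_1 ≅ Z^18, C_2 ≅ Z^12.

∂_1: C_1 → C_0 maps an edge to its endpoints' difference, ∂[p,q] = q − p. For instance
  ∂ac = c − a.
The resulting 7×18 matrix has rank 6, and its Smith normal form has invariant factors (1,1,1,1,1,1).

∂_2: C_2 → C_1 maps a triangle to the signed sum of its edges. For instance
  ∂abg = bg − ag + ab,
  ∂bdf = df − bf + bd.
As a 18×12 matrix over Z this has rank 12, with invariant factors (1,1,1,1,1,1,1,1,1,1,1,2).

Computing H_k = (kernel of ∂_k) / (image of ∂_{k+1}):

  H_0: rank C_0 − rank ∂_1 = 7 − 6 = 1, and the invariant factors of ∂_1 are all 1, so H_0 ≅ Z.
  H_1: rank ker ∂_1 − rank ∂_2 = (18 − 6) − 12 = 0, and ∂_2 has invariant factor 2 > 1, so H_1 ≅ Z/2.
  H_2: rank ker ∂_2 − rank ∂_3 = (12 − 12) − 0 = 0, and there is no ∂_3, so H_2 ≅ 0.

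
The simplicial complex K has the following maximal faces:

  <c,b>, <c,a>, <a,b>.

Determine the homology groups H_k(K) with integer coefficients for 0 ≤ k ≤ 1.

Take the total order a < b < c on the vertex set. Then K (dimension 1) consists of the simplices:

  0-simplices (3): a, b, c
  1-simplices (3): ab, ac, bc

giving chain groups C_0 ≅ Z^3, C_1 ≅ Z^3.

∂_1: C_1 → C_0 maps an edge to its endpoints' difference, ∂[p,q] = q − p. For instance
  ∂ab = b − a.
This gives a 3×3 integer matrix of rank 2; reducing to Smith normal form yields diagonal entries (1,1).

Reading off H_k = ker ∂_k / im ∂_{k+1}:

  H_0: rank C_0 − rank ∂_1 = 3 − 2 = 1, and the invariant factors of ∂_1 are all 1, so H_0 ≅ Z.
  H_1: rank ker ∂_1 − rank ∂_2 = (3 − 2) − 0 = 1, and there is no ∂_2, so H_1 ≅ Z.

As a check, the Euler characteristic is 3 − 3 = 0, which agrees with 1 − 1 = 0.
(K is a triangulation of the circle S^1.)

H_0 ≅ Z,  H_1 ≅ Z.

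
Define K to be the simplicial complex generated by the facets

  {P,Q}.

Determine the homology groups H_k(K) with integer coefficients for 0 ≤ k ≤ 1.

Fix the vertex order P < Q and write every simplex with vertices in increasing order. Then dim K = 1 and the simplices of K are:

  0-simplices (2): P, Q
  1-simplices (1): PQ

giving chain groups C_0 ≅ Z^2, C_1 ≅ Z^1.

The boundary map ∂_1: C_1 → C_0 is given by ∂[p,q] = [q] − [p]. For instance
  ∂PQ = Q − P.
As a 2×1 matrix over Z this has rank 1, with invariant factors (1).

Now H_k = ker ∂_k / im ∂_{k+1}, so:

  H_0: rank C_0 − rank ∂_1 = 2 − 1 = 1, and the invariant factors of ∂_1 are all 1, so H_0 ≅ Z.
  H_1: rank ker ∂_1 − rank ∂_2 = (1 − 1) − 0 = 0, and there is no ∂_2, so H_1 ≅ 0.

(K is a triangulation of the 1-simplex.)

H_0 ≅ Z,  H_1 = 0.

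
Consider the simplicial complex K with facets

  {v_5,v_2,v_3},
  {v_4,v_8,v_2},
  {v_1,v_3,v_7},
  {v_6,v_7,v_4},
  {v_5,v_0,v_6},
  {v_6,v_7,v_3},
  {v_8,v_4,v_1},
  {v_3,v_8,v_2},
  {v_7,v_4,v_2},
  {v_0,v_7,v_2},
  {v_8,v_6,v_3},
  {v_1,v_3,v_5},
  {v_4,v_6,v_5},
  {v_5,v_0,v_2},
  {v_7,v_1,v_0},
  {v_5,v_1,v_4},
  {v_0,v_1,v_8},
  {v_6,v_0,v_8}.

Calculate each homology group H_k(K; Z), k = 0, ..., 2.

K has 9 vertices, 27 edges, 18 triangles.
rank ∂_0 = 0, rank ∂_1 = 8 ⇒ b_0 = 9 − 0 − 8 = 1; all invariant factors of ∂_1 are 1 so no torsion. So H_0 = Z.
rank ∂_1 = 8, rank ∂_2 = 17 ⇒ b_1 = 27 − 8 − 17 = 2; all invariant factors of ∂_2 are 1 so no torsion. So H_1 = Z^2.
rank ∂_2 = 17, rank ∂_3 = 0 ⇒ b_2 = 18 − 17 − 0 = 1. So H_2 = Z.

H_0 ≅ Z,  H_1 ≅ Z^2,  H_2 ≅ Z.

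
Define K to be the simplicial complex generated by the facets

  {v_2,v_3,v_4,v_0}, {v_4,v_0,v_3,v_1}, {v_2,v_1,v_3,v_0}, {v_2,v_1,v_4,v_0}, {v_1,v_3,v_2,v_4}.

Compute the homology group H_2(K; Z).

H_2 ≅ 0.

Fix the vertex order v_0 < v_1 < v_2 < v_3 < v_4 and write every simplex with vertices in increasing order. Then dim K = 3 and the simplices of K are:

  0-simplices (5): [v_0], [v_1], [v_2], [v_3], [v_4]
  1-simplices (10): [v_0,v_1], [v_0,v_2], [v_0,v_3], [v_0,v_4], [v_1,v_2], [v_1,v_3], [v_1,v_4], [v_2,v_3], [v_2,v_4], [v_3,v_4]
  2-simplices (10): [v_0,v_1,v_2], [v_0,v_1,v_3], [v_0,v_1,v_4], [v_0,v_2,v_3], [v_0,v_2,v_4], [v_0,v_3,v_4], [v_1,v_2,v_3], [v_1,v_2,v_4], [v_1,v_3,v_4], [v_2,v_3,v_4]
  3-simplices (5): [v_0,v_1,v_2,v_3], [v_0,v_1,v_2,v_4], [v_0,v_1,v_3,v_4], [v_0,v_2,v_3,v_4], [v_1,v_2,v_3,v_4]

giving chain groups C_0 ≅ Z^5, C_1 ≅ Z^10, C_2 ≅ Z^10, C_3 ≅ Z^5.

∂_1: C_1 → C_0 maps an edge to its endpoints' difference, ∂[p,q] = q − p.
The 5×10 boundary matrix has rank 4 and Smith normal form diag(1,1,1,1).

The boundary map ∂_2: C_2 → C_1 sends each 2-simplex [p,q,r] to [q,r] − [p,r] + [p,q]. For instance
  ∂[v_1,v_3,v_4] = [v_3,v_4] − [v_1,v_4] + [v_1,v_3],
  ∂[v_1,v_2,v_3] = [v_2,v_3] − [v_1,v_3] + [v_1,v_2].
This gives a 10×10 integer matrix of rank 6; reducing to Smith normal form yields diagonal entries (1,1,1,1,1,1).

∂_3: C_3 → C_2 sends each 3-simplex σ to the alternating sum Σ_i (−1)^i (σ with its i-th vertex removed). For instance
  ∂[v_0,v_1,v_3,v_4] = [v_1,v_3,v_4] − [v_0,v_3,v_4] + [v_0,v_1,v_4] − [v_0,v_1,v_3],
  ∂[v_0,v_1,v_2,v_3] = [v_1,v_2,v_3] − [v_0,v_2,v_3] + [v_0,v_1,v_3] − [v_0,v_1,v_2].
The resulting 10×5 matrix has rank 4, and its Smith normal form has invariant factors (1,1,1,1).

Computing H_k = (kernel of ∂_k) / (image of ∂_{k+1}):

  H_2: rank ker ∂_2 − rank ∂_3 = (10 − 6) − 4 = 0, and the invariant factors of ∂_3 are all 1, so H_2 = 0.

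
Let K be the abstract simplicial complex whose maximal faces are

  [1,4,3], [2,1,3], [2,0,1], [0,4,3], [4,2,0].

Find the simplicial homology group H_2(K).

Order the vertices as 0 < 1 < 2 < 3 < 4. Listing each simplex with vertices in this order, K has dimension 2 with simplices:

  0-simplices (5): [0], [1], [2], [3], [4]
  1-simplices (10): [0,1], [0,2], [0,3], [0,4], [1,2], [1,3], [1,4], [2,3], [2,4], [3,4]
  2-simplices (5): [0,1,2], [0,2,4], [0,3,4], [1,2,3], [1,3,4]

so the chain groups are C_0 ≅ Z^5, C_1 ≅ Z^10, C_2 ≅ Z^5.

∂_1: C_1 → C_0 is given by ∂[p,q] = [q] − [p].
The resulting 5×10 matrix has rank 4, and its Smith normal form has invariant factors (1,1,1,1).

∂_2: C_2 → C_1 sends each 2-simplex [p,q,r] to [q,r] − [p,r] + [p,q]. For instance
  ∂[0,1,2] = [1,2] − [0,2] + [0,1],
  ∂[0,3,4] = [3,4] − [0,4] + [0,3].
The resulting 10×5 matrix has rank 5, and its Smith normal form has invariant factors (1,1,1,1,1).

Now H_k = ker ∂_k / im ∂_{k+1}, so:

  H_2: rank ker ∂_2 − rank ∂_3 = (5 − 5) − 0 = 0, and there is no ∂_3, so H_2 = 0.

H_2 = 0.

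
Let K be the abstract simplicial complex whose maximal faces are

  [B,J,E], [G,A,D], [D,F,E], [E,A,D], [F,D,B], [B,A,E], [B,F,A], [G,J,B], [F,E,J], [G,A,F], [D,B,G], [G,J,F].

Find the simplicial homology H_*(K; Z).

H_0 = Z,  H_1 = Z/2,  H_2 = 0.

Fix the vertex order A < B < D < E < F < G < J and write every simplex with vertices in increasing order. Then dim K = 2 and the simplices of K are:

  0-simplices (7): A, B, D, E, F, G, J
  1-simplices (18): AB, AD, AE, AF, AG, BD, BE, BF, BG, BJ, DE, DF, DG, EF, EJ, FG, FJ, GJ
  2-simplices (12): ABE, ABF, ADE, ADG, AFG, BDF, BDG, BEJ, BGJ, DEF, EFJ, FGJ

giving chain groups C_0 ≅ Z^7, C_1 ≅ Z^18, C_2 ≅ Z^12.

∂_1: C_1 → C_0 sends each edge [p,q] (with p < q) to q − p. For instance
  ∂BD = D − B.
The 7×18 boundary matrix has rank 6 and Smith normal form diag(1,1,1,1,1,1).

Boundary ∂_2: C_2 → C_1 sends each 2-simplex [p,q,r] to [q,r] − [p,r] + [p,q]. For instance
  ∂ADE = DE − AE + AD,
  ∂DEF = EF − DF + DE.
The resulting 18×12 matrix has rank 12, and its Smith normal form has invariant factors (1,1,1,1,1,1,1,1,1,1,1,2).

From H_k ≅ ker(∂_k) / im(∂_{k+1}) we obtain:

  H_0: rank C_0 − rank ∂_1 = 7 − 6 = 1, and the invariant factors of ∂_1 are all 1, so H_0 ≅ Z.
  H_1: rank ker ∂_1 − rank ∂_2 = (18 − 6) − 12 = 0, and ∂_2 has invariant factor 2 > 1, so H_1 ≅ Z/2.
  H_2: rank ker ∂_2 − rank ∂_3 = (12 − 12) − 0 = 0, and there is no ∂_3, so H_2 ≅ 0.

(K is a triangulation of the real projective plane RP^2.)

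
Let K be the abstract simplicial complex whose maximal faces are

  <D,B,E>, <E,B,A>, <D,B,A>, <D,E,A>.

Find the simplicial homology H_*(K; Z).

H_0 = Z,  H_1 = 0,  H_2 = Z.

Fix the vertex order A < B < D < E and write every simplex with vertices in increasing order. Then dim K = 2 and the simplices of K are:

  0-simplices (4): A, B, D, E
  1-simplices (6): AB, AD, AE, BD, BE, DE
  2-simplices (4): ABD, ABE, ADE, BDE

Hence C_0 ≅ Z^4, C_1 ≅ Z^6, C_2 ≅ Z^4.

The boundary map ∂_1: C_1 → C_0 is given by ∂[p,q] = [q] − [p].
The resulting 4×6 matrix has rank 3, and its Smith normal form has invariant factors (1,1,1).

The boundary map ∂_2: C_2 → C_1 acts by ∂[p,q,r] = [q,r] − [p,r] + [p,q]. For instance
  ∂ADE = DE − AE + AD,
  ∂BDE = DE − BE + BD.
As a 6×4 matrix over Z this has rank 3, with invariant factors (1,1,1).

Computing H_k = (kernel of ∂_k) / (image of ∂_{k+1}):

  H_0: rank C_0 − rank ∂_1 = 4 − 3 = 1, and the invariant factors of ∂_1 are all 1, so H_0 ≅ Z.
  H_1: rank ker ∂_1 − rank ∂_2 = (6 − 3) − 3 = 0, and the invariant factors of ∂_2 are all 1, so H_1 ≅ 0.
  H_2: rank ker ∂_2 − rank ∂_3 = (4 − 3) − 0 = 1, and there is no ∂_3, so H_2 ≅ Z.

As a check, the Euler characteristic is 4 − 6 + 4 = 2, which agrees with 1 − 0 + 1 = 2.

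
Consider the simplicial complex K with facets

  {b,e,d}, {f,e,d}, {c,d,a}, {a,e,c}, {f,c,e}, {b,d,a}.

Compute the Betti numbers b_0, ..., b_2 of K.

b_0 = 1, b_1 = 1, b_2 = 0.

Take the total order a < b < c < d < e < f on the vertex set. Then K (dimension 2) consists of the simplices:

  0-simplices (6): a, b, c, d, e, f
  1-simplices (12): ab, ac, ad, ae, bd, be, cd, ce, cf, de, df, ef
  2-simplices (6): abd, acd, ace, bde, cef, def

so the chain groups are C_0 ≅ Z^6, C_1 ≅ Z^12, C_2 ≅ Z^6.

Boundary ∂_1: C_1 → C_0 maps an edge to its endpoints' difference, ∂[p,q] = q − p.
This gives a 6×12 integer matrix of rank 5; reducing to Smith normal form yields diagonal entries (1,1,1,1,1).

∂_2: C_2 → C_1 acts by ∂[p,q,r] = [q,r] − [p,r] + [p,q]. For instance
  ∂def = ef − df + de,
  ∂cef = ef − cf + ce.
The resulting 12×6 matrix has rank 6, and its Smith normal form has invariant factors (1,1,1,1,1,1).

Reading off H_k = ker ∂_k / im ∂_{k+1}:

  H_0: rank C_0 − rank ∂_1 = 6 − 5 = 1, and the invariant factors of ∂_1 are all 1, so H_0 = Z.
  H_1: rank ker ∂_1 − rank ∂_2 = (12 − 5) − 6 = 1, and the invariant factors of ∂_2 are all 1, so H_1 = Z.
  H_2: rank ker ∂_2 − rank ∂_3 = (6 − 6) − 0 = 0, and there is no ∂_3, so H_2 = 0.

(K is a triangulation of the cylinder S^1 x I.)

Hence the Betti numbers are b_0 = 1, b_1 = 1, b_2 = 0.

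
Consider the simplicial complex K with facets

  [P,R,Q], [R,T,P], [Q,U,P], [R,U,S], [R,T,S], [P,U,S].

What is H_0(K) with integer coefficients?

Take the total order P < Q < R < S < T < U on the vertex set. Then K (dimension 2) consists of the simplices:

  0-simplices (6): P, Q, R, S, T, U
  1-simplices (12): PQ, PR, PS, PT, PU, QR, QU, RS, RT, RU, ST, SU
  2-simplices (6): PQR, PQU, PRT, PSU, RST, RSU

Hence C_0 ≅ Z^6, C_1 ≅ Z^12, C_2 ≅ Z^6.

Boundary ∂_1: C_1 → C_0 sends each edge [p,q] (with p < q) to q − p. For instance
  ∂RU = U − R.
As a 6×12 matrix over Z this has rank 5, with invariant factors (1,1,1,1,1).

Boundary ∂_2: C_2 → C_1 maps a triangle to the signed sum of its edges. For instance
  ∂PSU = SU − PU + PS,
  ∂PQU = QU − PU + PQ.
This gives a 12×6 integer matrix of rank 6; reducing to Smith normal form yields diagonal entries (1,1,1,1,1,1).

Computing H_k = (kernel of ∂_k) / (image of ∂_{k+1}):

  H_0: rank C_0 − rank ∂_1 = 6 − 5 = 1, and the invariant factors of ∂_1 are all 1, so H_0 = Z.

(K is a triangulation of the cylinder S^1 x I.)

H_0 = Z.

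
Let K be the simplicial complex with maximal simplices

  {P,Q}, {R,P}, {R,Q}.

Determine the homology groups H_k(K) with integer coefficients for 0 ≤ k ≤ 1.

H_0 = Z,  H_1 = Z.

We work with the vertex ordering P < Q < R. The simplices of K, each written with vertices in increasing order, are:

  0-simplices (3): P, Q, R
  1-simplices (3): PQ, PR, QR

giving chain groups C_0 ≅ Z^3, C_1 ≅ Z^3.

Boundary ∂_1: C_1 → C_0 is given by ∂[p,q] = [q] − [p]. For instance
  ∂PR = R − P.
The 3×3 boundary matrix has rank 2 and Smith normal form diag(1,1).

Now H_k = ker ∂_k / im ∂_{k+1}, so:

  H_0: rank C_0 − rank ∂_1 = 3 − 2 = 1, and the invariant factors of ∂_1 are all 1, so H_0 ≅ Z.
  H_1: rank ker ∂_1 − rank ∂_2 = (3 − 2) − 0 = 1, and there is no ∂_2, so H_1 ≅ Z.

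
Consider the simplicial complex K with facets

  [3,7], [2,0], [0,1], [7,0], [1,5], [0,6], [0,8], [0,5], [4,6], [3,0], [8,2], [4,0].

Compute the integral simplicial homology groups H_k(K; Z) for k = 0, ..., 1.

Take the total order 0 < 1 < 2 < 3 < 4 < 5 < 6 < 7 < 8 on the vertex set. Then K (dimension 1) consists of the simplices:

  0-simplices (9): [0], [1], [2], [3], [4], [5], [6], [7], [8]
  1-simplices (12): [0,1], [0,2], [0,3], [0,4], [0,5], [0,6], [0,7], [0,8], [1,5], [2,8], [3,7], [4,6]

so the chain groups are C_0 ≅ Z^9, C_1 ≅ Z^12.

Boundary ∂_1: C_1 → C_0 is given by ∂[p,q] = [q] − [p]. For instance
  ∂[0,2] = [2] − [0].
This gives a 9×12 integer matrix of rank 8; reducing to Smith normal form yields diagonal entries (1,1,1,1,1,1,1,1).

Now H_k = ker ∂_k / im ∂_{k+1}, so:

  H_0: rank C_0 − rank ∂_1 = 9 − 8 = 1, and the invariant factors of ∂_1 are all 1, so H_0 ≅ Z.
  H_1: rank ker ∂_1 − rank ∂_2 = (12 − 8) − 0 = 4, and there is no ∂_2, so H_1 ≅ Z^4.

H_0 ≅ Z,  H_1 ≅ Z^4.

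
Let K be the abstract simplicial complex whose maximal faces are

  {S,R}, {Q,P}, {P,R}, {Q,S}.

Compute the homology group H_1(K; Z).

Take the total order P < Q < R < S on the vertex set. Then K (dimension 1) consists of the simplices:

  0-simplices (4): P, Q, R, S
  1-simplices (4): PQ, PR, QS, RS

so the chain groups are C_0 ≅ Z^4, C_1 ≅ Z^4.

∂_1: C_1 → C_0 sends each edge [p,q] (with p < q) to q − p. For instance
  ∂PR = R − P.
As a 4×4 matrix over Z this has rank 3, with invariant factors (1,1,1).

Computing H_k = (kernel of ∂_k) / (image of ∂_{k+1}):

  H_1: rank ker ∂_1 − rank ∂_2 = (4 − 3) − 0 = 1, and there is no ∂_2, so H_1 = Z.

H_1 ≅ Z.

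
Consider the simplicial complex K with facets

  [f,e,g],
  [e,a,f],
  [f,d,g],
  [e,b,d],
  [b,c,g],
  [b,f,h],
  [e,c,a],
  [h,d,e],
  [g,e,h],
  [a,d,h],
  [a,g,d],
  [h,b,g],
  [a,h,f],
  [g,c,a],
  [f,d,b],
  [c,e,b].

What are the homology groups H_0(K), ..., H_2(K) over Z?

We work with the vertex ordering a < b < c < d < e < f < g < h. The simplices of K, each written with vertices in increasing order, are:

  0-simplices (8): a, b, c, d, e, f, g, h
  1-simplices (24): ac, ad, ae, af, ag, ah, bc, bd, be, bf, bg, bh, ce, cg, de, df, dg, dh, ef, eg, eh, fg, fh, gh
  2-simplices (16): ace, acg, adg, adh, aef, afh, bce, bcg, bde, bdf, bfh, bgh, deh, dfg, efg, egh

so the chain groups are C_0 ≅ Z^8, C_1 ≅ Z^24, C_2 ≅ Z^16.

∂_1: C_1 → C_0 maps an edge to its endpoints' difference, ∂[p,q] = q − p. For instance
  ∂df = f − d.
The resulting 8×24 matrix has rank 7, and its Smith normal form has invariant factors (1,1,1,1,1,1,1).

Boundary ∂_2: C_2 → C_1 acts by ∂[p,q,r] = [q,r] − [p,r] + [p,q]. For instance
  ∂bcg = cg − bg + bc,
  ∂ace = ce − ae + ac.
The resulting 24×16 matrix has rank 15, and its Smith normal form has invariant factors (1,1,1,1,1,1,1,1,1,1,1,1,1,1,1).

From H_k ≅ ker(∂_k) / im(∂_{k+1}) we obtain:

  H_0: rank C_0 − rank ∂_1 = 8 − 7 = 1, and the invariant factors of ∂_1 are all 1, so H_0 ≅ Z.
  H_1: rank ker ∂_1 − rank ∂_2 = (24 − 7) − 15 = 2, and the invariant factors of ∂_2 are all 1, so H_1 ≅ Z^2.
  H_2: rank ker ∂_2 − rank ∂_3 = (16 − 15) − 0 = 1, and there is no ∂_3, so H_2 ≅ Z.

As a check, the Euler characteristic is 8 − 24 + 16 = 0, which agrees with 1 − 2 + 1 = 0.

H_0 = Z,  H_1 = Z^2,  H_2 = Z.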